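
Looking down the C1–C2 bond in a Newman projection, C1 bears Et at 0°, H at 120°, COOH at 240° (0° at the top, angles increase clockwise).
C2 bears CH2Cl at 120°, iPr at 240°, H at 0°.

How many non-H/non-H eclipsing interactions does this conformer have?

1

Non-H eclipsing pairs: COOH(240°)/iPr(240°) — 1 interaction.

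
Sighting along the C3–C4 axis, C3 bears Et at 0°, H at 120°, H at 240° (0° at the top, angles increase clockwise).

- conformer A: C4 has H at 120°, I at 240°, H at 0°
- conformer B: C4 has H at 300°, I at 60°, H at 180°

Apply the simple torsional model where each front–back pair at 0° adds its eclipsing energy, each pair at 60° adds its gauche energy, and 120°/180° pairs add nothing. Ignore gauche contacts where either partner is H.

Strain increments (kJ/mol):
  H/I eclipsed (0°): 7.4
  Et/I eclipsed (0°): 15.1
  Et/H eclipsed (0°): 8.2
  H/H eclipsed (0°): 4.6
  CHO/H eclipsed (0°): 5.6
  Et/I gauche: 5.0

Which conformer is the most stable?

A (eclipsed): Et(0°)/H(0°) eclipsed 8.2; H(120°)/H(120°) eclipsed 4.6; H(240°)/I(240°) eclipsed 7.4 → 20.2 kJ/mol.
B (staggered): Et(0°)/I(60°) gauche 5.0 → 5.0 kJ/mol.
B has the lowest total (5.0 kJ/mol).

B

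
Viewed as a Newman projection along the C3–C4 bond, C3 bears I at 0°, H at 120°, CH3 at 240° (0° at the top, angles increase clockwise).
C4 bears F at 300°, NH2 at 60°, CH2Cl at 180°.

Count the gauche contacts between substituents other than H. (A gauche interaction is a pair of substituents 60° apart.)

Non-H gauche pairs: I(0°)/F(300°); I(0°)/NH2(60°); CH3(240°)/F(300°); CH3(240°)/CH2Cl(180°) — 4 interactions.

4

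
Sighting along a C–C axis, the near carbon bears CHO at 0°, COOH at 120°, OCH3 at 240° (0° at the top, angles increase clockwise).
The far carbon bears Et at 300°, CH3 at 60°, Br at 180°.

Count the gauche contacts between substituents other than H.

Non-H gauche pairs: CHO(0°)/Et(300°); CHO(0°)/CH3(60°); COOH(120°)/CH3(60°); COOH(120°)/Br(180°); OCH3(240°)/Et(300°); OCH3(240°)/Br(180°) — 6 interactions.

6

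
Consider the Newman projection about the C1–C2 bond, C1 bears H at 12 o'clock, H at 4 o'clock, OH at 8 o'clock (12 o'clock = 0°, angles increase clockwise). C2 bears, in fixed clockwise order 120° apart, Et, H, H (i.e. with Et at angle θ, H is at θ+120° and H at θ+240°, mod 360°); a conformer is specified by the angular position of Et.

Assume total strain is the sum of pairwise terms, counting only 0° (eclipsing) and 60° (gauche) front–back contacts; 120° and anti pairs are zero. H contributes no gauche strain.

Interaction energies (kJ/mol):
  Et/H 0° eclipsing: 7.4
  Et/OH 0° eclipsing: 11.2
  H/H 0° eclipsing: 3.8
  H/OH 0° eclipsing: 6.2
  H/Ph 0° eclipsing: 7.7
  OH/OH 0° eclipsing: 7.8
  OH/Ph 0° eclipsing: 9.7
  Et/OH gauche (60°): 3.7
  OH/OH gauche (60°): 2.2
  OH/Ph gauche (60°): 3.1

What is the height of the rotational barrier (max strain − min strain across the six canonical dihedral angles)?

Et at 0° (eclipsed): H–Et eclipsed, H–H eclipsed, OH–H eclipsed; 7.4 + 3.8 + 6.2 = 17.4 kJ/mol.
Et at 60° (staggered): no non-H gauche contacts → 0.0 kJ/mol.
Et at 120° (eclipsed): H–H eclipsed, H–Et eclipsed, OH–H eclipsed; 3.8 + 7.4 + 6.2 = 17.4 kJ/mol.
Et at 180° (staggered): OH–Et gauche; 3.7 = 3.7 kJ/mol.
Et at 240° (eclipsed): H–H eclipsed, H–H eclipsed, OH–Et eclipsed; 3.8 + 3.8 + 11.2 = 18.8 kJ/mol.
Et at 300° (staggered): OH–Et gauche; 3.7 = 3.7 kJ/mol.
Max at 240° (18.8 kJ/mol), min at 60° (0.0 kJ/mol); barrier = 18.8 kJ/mol.

18.8 kJ/mol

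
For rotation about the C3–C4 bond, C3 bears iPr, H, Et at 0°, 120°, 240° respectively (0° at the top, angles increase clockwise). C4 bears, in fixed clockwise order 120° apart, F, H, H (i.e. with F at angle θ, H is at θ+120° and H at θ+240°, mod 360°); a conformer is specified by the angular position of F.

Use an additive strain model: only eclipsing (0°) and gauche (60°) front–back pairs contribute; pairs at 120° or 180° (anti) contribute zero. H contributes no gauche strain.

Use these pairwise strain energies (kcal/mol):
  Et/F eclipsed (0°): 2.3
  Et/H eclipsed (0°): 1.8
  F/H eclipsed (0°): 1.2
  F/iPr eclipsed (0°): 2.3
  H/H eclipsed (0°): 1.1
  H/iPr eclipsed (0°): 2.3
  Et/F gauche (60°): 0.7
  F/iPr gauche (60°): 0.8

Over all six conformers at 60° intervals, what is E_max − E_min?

5.0 kcal/mol

F at 0° (eclipsed): iPr–F eclipsed, H–H eclipsed, Et–H eclipsed; 2.3 + 1.1 + 1.8 = 5.2 kcal/mol.
F at 60° (staggered): iPr–F gauche; 0.8 = 0.8 kcal/mol.
F at 120° (eclipsed): iPr–H eclipsed, H–F eclipsed, Et–H eclipsed; 2.3 + 1.2 + 1.8 = 5.3 kcal/mol.
F at 180° (staggered): Et–F gauche; 0.7 = 0.7 kcal/mol.
F at 240° (eclipsed): iPr–H eclipsed, H–H eclipsed, Et–F eclipsed; 2.3 + 1.1 + 2.3 = 5.7 kcal/mol.
F at 300° (staggered): iPr–F gauche, Et–F gauche; 0.8 + 0.7 = 1.5 kcal/mol.
Max at 240° (5.7 kcal/mol), min at 180° (0.7 kcal/mol); barrier = 5.0 kcal/mol.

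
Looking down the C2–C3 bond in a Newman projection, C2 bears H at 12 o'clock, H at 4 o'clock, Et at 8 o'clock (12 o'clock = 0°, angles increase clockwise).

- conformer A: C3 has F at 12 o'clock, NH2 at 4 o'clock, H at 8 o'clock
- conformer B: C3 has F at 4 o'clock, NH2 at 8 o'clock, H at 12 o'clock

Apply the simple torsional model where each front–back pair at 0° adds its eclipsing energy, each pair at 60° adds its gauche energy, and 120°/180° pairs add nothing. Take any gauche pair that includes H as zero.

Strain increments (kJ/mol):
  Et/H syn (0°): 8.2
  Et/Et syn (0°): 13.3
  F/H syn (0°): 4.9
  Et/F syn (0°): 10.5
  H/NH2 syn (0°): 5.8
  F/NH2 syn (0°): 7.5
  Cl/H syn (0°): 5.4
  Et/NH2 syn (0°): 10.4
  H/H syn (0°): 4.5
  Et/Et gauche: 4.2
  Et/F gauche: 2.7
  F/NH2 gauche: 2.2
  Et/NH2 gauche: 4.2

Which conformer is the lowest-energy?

A

A (eclipsed): H(0°)/F(0°) eclipsed 4.9; H(120°)/NH2(120°) eclipsed 5.8; Et(240°)/H(240°) eclipsed 8.2 → 18.9 kJ/mol.
B (eclipsed): H(0°)/H(0°) eclipsed 4.5; H(120°)/F(120°) eclipsed 4.9; Et(240°)/NH2(240°) eclipsed 10.4 → 19.8 kJ/mol.
A has the lowest total (18.9 kJ/mol).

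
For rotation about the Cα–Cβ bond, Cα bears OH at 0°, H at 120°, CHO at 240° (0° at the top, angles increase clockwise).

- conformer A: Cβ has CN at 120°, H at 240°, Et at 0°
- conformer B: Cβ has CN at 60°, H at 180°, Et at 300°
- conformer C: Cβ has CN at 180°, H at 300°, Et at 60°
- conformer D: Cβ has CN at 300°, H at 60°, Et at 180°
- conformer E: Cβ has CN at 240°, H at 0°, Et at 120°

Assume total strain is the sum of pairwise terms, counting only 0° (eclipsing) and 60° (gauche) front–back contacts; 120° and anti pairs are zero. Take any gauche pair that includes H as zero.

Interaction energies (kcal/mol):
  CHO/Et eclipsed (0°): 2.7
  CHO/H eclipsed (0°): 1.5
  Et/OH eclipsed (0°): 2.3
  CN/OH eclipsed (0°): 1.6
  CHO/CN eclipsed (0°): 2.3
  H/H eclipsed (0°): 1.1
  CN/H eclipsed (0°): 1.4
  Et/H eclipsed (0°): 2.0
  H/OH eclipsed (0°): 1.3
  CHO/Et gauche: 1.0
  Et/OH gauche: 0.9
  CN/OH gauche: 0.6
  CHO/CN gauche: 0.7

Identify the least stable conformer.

E

A (eclipsed): OH–Et eclipsed, H–CN eclipsed, CHO–H eclipsed; 2.3 + 1.4 + 1.5 = 5.2 kcal/mol.
B (staggered): OH–CN gauche, OH–Et gauche, CHO–Et gauche; 0.6 + 0.9 + 1.0 = 2.5 kcal/mol.
C (staggered): OH–Et gauche, CHO–CN gauche; 0.9 + 0.7 = 1.6 kcal/mol.
D (staggered): OH–CN gauche, CHO–CN gauche, CHO–Et gauche; 0.6 + 0.7 + 1.0 = 2.3 kcal/mol.
E (eclipsed): OH–H eclipsed, H–Et eclipsed, CHO–CN eclipsed; 1.3 + 2.0 + 2.3 = 5.6 kcal/mol.
E has the highest total (5.6 kcal/mol).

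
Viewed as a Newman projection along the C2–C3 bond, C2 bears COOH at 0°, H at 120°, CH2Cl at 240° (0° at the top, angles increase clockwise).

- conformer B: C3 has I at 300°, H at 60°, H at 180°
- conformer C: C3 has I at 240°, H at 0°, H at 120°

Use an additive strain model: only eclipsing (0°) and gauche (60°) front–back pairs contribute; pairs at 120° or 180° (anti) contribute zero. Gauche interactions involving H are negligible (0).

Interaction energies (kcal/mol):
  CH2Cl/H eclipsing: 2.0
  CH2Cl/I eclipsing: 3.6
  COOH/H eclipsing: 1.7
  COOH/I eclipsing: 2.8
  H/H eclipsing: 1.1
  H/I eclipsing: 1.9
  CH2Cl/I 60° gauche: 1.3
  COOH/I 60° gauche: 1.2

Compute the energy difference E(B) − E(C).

B (staggered): COOH–I gauche, CH2Cl–I gauche; 1.2 + 1.3 = 2.5 kcal/mol.
C (eclipsed): COOH–H eclipsed, H–H eclipsed, CH2Cl–I eclipsed; 1.7 + 1.1 + 3.6 = 6.4 kcal/mol.
E(B) − E(C) = 2.5 − 6.4 = -3.9 kcal/mol.

-3.9 kcal/mol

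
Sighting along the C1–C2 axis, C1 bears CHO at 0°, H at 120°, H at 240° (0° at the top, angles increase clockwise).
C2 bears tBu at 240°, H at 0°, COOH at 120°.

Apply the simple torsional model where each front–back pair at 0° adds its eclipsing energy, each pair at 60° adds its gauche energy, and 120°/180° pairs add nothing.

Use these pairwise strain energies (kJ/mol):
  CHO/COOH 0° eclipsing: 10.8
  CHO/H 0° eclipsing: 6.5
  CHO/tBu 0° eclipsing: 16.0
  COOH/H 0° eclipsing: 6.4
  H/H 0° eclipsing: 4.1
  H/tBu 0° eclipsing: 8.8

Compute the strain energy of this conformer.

This conformer (eclipsed): CHO(0°)/H(0°) eclipsed 6.5; H(120°)/COOH(120°) eclipsed 6.4; H(240°)/tBu(240°) eclipsed 8.8 → 21.7 kJ/mol.

21.7 kJ/mol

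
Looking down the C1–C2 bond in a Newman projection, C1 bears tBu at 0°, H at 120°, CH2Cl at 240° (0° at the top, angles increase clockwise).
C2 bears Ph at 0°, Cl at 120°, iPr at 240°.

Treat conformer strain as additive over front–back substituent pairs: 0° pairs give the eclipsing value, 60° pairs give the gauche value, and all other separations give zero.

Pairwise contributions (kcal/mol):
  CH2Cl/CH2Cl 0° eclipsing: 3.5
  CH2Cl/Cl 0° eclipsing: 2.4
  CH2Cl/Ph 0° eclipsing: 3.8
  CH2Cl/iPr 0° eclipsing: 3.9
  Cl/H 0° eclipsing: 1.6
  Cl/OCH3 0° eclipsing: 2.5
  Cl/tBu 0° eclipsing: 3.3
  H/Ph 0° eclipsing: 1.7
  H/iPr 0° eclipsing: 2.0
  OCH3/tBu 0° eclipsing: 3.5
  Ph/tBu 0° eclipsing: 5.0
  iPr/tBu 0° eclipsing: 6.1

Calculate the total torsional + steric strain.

This conformer (eclipsed): tBu–Ph eclipsed, H–Cl eclipsed, CH2Cl–iPr eclipsed; 5.0 + 1.6 + 3.9 = 10.5 kcal/mol.

10.5 kcal/mol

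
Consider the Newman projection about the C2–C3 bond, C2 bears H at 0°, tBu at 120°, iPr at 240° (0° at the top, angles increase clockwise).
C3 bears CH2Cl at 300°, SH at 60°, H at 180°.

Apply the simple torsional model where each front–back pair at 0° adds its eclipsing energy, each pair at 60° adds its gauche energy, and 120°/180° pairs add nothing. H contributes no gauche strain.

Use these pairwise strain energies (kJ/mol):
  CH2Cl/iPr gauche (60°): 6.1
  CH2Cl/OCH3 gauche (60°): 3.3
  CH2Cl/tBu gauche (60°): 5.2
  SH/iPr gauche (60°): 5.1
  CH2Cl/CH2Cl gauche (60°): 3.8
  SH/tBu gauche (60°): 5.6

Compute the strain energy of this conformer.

This conformer (staggered): tBu–SH gauche, iPr–CH2Cl gauche; 5.6 + 6.1 = 11.7 kJ/mol.

11.7 kJ/mol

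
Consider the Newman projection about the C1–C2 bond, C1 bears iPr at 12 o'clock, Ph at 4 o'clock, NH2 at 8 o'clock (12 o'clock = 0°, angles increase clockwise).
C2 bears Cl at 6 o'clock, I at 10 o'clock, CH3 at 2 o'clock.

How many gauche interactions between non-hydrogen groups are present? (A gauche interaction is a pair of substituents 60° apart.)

6

Non-H gauche pairs: iPr(0°)/I(300°); iPr(0°)/CH3(60°); Ph(120°)/Cl(180°); Ph(120°)/CH3(60°); NH2(240°)/Cl(180°); NH2(240°)/I(300°) — 6 interactions.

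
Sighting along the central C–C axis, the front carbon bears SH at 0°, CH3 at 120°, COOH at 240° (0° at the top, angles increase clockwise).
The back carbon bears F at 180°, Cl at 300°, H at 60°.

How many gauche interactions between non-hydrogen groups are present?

4

Non-H gauche pairs: SH(0°)/Cl(300°); CH3(120°)/F(180°); COOH(240°)/F(180°); COOH(240°)/Cl(300°) — 4 interactions.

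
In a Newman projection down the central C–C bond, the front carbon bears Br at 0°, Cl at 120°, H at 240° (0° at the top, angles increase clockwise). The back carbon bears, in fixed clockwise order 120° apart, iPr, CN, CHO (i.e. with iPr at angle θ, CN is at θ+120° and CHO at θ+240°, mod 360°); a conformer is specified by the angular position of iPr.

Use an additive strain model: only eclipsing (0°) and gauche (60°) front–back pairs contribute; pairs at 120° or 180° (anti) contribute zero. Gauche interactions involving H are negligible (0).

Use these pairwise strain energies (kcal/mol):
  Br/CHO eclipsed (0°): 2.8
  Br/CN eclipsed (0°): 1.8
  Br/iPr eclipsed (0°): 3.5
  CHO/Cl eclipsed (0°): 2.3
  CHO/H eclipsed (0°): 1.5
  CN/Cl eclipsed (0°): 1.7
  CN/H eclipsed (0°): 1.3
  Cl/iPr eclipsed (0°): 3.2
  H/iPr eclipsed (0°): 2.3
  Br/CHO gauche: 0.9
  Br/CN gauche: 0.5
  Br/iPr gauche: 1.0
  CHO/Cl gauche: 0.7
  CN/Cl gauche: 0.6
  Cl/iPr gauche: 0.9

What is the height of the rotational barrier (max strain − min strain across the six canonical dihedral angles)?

4.5 kcal/mol

iPr at 0° (eclipsed): Br(0°)/iPr(0°) eclipsed 3.5; Cl(120°)/CN(120°) eclipsed 1.7; H(240°)/CHO(240°) eclipsed 1.5 → 6.7 kcal/mol.
iPr at 60° (staggered): Br(0°)/iPr(60°) gauche 1.0; Br(0°)/CHO(300°) gauche 0.9; Cl(120°)/iPr(60°) gauche 0.9; Cl(120°)/CN(180°) gauche 0.6 → 3.4 kcal/mol.
iPr at 120° (eclipsed): Br(0°)/CHO(0°) eclipsed 2.8; Cl(120°)/iPr(120°) eclipsed 3.2; H(240°)/CN(240°) eclipsed 1.3 → 7.3 kcal/mol.
iPr at 180° (staggered): Br(0°)/CN(300°) gauche 0.5; Br(0°)/CHO(60°) gauche 0.9; Cl(120°)/iPr(180°) gauche 0.9; Cl(120°)/CHO(60°) gauche 0.7 → 3.0 kcal/mol.
iPr at 240° (eclipsed): Br(0°)/CN(0°) eclipsed 1.8; Cl(120°)/CHO(120°) eclipsed 2.3; H(240°)/iPr(240°) eclipsed 2.3 → 6.4 kcal/mol.
iPr at 300° (staggered): Br(0°)/iPr(300°) gauche 1.0; Br(0°)/CN(60°) gauche 0.5; Cl(120°)/CN(60°) gauche 0.6; Cl(120°)/CHO(180°) gauche 0.7 → 2.8 kcal/mol.
Max at 120° (7.3 kcal/mol), min at 300° (2.8 kcal/mol); barrier = 4.5 kcal/mol.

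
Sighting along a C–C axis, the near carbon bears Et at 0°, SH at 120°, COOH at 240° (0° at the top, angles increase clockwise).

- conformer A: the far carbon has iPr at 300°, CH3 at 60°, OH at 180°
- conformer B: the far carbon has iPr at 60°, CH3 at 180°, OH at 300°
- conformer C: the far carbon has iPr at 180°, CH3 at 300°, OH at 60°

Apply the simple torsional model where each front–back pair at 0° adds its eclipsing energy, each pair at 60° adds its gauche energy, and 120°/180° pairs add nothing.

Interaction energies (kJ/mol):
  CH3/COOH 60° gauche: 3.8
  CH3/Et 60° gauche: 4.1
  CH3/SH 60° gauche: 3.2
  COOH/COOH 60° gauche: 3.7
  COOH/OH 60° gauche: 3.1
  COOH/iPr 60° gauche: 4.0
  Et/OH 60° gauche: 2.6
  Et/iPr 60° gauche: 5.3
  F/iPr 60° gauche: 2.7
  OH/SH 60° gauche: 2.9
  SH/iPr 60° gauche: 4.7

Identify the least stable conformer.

B

A (staggered): Et(0°)/iPr(300°) gauche 5.3; Et(0°)/CH3(60°) gauche 4.1; SH(120°)/CH3(60°) gauche 3.2; SH(120°)/OH(180°) gauche 2.9; COOH(240°)/iPr(300°) gauche 4.0; COOH(240°)/OH(180°) gauche 3.1 → 22.6 kJ/mol.
B (staggered): Et(0°)/iPr(60°) gauche 5.3; Et(0°)/OH(300°) gauche 2.6; SH(120°)/iPr(60°) gauche 4.7; SH(120°)/CH3(180°) gauche 3.2; COOH(240°)/CH3(180°) gauche 3.8; COOH(240°)/OH(300°) gauche 3.1 → 22.7 kJ/mol.
C (staggered): Et(0°)/CH3(300°) gauche 4.1; Et(0°)/OH(60°) gauche 2.6; SH(120°)/iPr(180°) gauche 4.7; SH(120°)/OH(60°) gauche 2.9; COOH(240°)/iPr(180°) gauche 4.0; COOH(240°)/CH3(300°) gauche 3.8 → 22.1 kJ/mol.
B has the highest total (22.7 kJ/mol).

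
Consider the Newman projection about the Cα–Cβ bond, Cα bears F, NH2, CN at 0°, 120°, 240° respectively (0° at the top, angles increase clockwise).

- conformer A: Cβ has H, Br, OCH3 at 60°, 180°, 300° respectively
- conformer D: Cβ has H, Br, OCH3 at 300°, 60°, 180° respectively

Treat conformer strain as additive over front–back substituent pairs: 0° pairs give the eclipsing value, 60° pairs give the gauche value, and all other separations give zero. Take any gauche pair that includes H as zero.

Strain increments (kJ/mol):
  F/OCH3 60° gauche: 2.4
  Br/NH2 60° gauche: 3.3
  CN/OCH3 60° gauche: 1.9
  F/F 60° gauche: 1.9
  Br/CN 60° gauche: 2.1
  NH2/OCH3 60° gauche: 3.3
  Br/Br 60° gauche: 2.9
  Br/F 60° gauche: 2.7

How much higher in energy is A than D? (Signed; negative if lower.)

A (staggered): F(0°)/OCH3(300°) gauche 2.4; NH2(120°)/Br(180°) gauche 3.3; CN(240°)/Br(180°) gauche 2.1; CN(240°)/OCH3(300°) gauche 1.9 → 9.7 kJ/mol.
D (staggered): F(0°)/Br(60°) gauche 2.7; NH2(120°)/Br(60°) gauche 3.3; NH2(120°)/OCH3(180°) gauche 3.3; CN(240°)/OCH3(180°) gauche 1.9 → 11.2 kJ/mol.
E(A) − E(D) = 9.7 − 11.2 = -1.5 kJ/mol.

-1.5 kJ/mol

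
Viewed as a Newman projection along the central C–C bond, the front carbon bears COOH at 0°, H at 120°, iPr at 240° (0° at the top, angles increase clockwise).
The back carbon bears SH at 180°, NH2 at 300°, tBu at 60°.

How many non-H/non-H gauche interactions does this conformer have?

4

Non-H gauche pairs: COOH(0°)/NH2(300°); COOH(0°)/tBu(60°); iPr(240°)/SH(180°); iPr(240°)/NH2(300°) — 4 interactions.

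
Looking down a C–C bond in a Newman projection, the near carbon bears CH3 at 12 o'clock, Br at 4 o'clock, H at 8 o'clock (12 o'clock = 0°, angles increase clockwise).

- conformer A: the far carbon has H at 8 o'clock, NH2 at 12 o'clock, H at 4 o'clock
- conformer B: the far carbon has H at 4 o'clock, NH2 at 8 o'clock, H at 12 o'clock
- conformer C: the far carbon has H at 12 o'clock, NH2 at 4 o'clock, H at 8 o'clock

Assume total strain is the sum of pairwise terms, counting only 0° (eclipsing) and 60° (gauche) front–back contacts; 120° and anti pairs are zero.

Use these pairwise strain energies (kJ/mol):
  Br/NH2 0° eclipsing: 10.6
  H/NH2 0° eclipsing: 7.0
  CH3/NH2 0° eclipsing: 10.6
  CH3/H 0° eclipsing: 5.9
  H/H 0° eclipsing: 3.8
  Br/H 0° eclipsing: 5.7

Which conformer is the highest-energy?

A (eclipsed): CH3(0°)/NH2(0°) eclipsed 10.6; Br(120°)/H(120°) eclipsed 5.7; H(240°)/H(240°) eclipsed 3.8 → 20.1 kJ/mol.
B (eclipsed): CH3(0°)/H(0°) eclipsed 5.9; Br(120°)/H(120°) eclipsed 5.7; H(240°)/NH2(240°) eclipsed 7.0 → 18.6 kJ/mol.
C (eclipsed): CH3(0°)/H(0°) eclipsed 5.9; Br(120°)/NH2(120°) eclipsed 10.6; H(240°)/H(240°) eclipsed 3.8 → 20.3 kJ/mol.
C has the highest total (20.3 kJ/mol).

C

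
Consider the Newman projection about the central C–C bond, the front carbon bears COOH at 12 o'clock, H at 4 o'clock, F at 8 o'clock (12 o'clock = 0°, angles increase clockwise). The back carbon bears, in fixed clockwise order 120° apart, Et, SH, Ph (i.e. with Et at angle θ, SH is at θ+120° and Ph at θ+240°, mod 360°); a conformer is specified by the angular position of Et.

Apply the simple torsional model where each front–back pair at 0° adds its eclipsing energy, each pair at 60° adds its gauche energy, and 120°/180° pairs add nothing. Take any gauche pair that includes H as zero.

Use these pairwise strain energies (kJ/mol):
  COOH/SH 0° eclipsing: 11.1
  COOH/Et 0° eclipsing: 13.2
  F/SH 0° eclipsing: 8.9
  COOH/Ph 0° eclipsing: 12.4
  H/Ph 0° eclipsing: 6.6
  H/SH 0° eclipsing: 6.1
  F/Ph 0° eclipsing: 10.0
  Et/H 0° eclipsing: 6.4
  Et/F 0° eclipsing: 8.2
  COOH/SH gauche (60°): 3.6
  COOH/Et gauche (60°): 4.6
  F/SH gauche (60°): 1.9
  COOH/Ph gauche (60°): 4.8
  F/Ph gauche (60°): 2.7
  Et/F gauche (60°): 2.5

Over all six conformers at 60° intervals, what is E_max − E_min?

Et at 0° (eclipsed): COOH–Et eclipsed, H–SH eclipsed, F–Ph eclipsed; 13.2 + 6.1 + 10.0 = 29.3 kJ/mol.
Et at 60° (staggered): COOH–Et gauche, COOH–Ph gauche, F–SH gauche, F–Ph gauche; 4.6 + 4.8 + 1.9 + 2.7 = 14.0 kJ/mol.
Et at 120° (eclipsed): COOH–Ph eclipsed, H–Et eclipsed, F–SH eclipsed; 12.4 + 6.4 + 8.9 = 27.7 kJ/mol.
Et at 180° (staggered): COOH–SH gauche, COOH–Ph gauche, F–Et gauche, F–SH gauche; 3.6 + 4.8 + 2.5 + 1.9 = 12.8 kJ/mol.
Et at 240° (eclipsed): COOH–SH eclipsed, H–Ph eclipsed, F–Et eclipsed; 11.1 + 6.6 + 8.2 = 25.9 kJ/mol.
Et at 300° (staggered): COOH–Et gauche, COOH–SH gauche, F–Et gauche, F–Ph gauche; 4.6 + 3.6 + 2.5 + 2.7 = 13.4 kJ/mol.
Max at 0° (29.3 kJ/mol), min at 180° (12.8 kJ/mol); barrier = 16.5 kJ/mol.

16.5 kJ/mol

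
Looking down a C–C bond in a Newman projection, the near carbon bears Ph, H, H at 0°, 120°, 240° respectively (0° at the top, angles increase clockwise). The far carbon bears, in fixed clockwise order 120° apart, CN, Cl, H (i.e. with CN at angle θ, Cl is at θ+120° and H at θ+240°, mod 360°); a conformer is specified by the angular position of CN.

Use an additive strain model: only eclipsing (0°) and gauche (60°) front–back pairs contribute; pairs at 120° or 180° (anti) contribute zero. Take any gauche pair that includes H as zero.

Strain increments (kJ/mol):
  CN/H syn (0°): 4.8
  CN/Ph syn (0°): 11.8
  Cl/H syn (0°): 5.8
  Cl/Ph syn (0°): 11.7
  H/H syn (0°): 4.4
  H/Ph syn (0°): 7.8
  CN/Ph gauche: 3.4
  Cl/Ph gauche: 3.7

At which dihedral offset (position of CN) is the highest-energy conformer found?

CN at 0° (eclipsed): Ph–CN eclipsed, H–Cl eclipsed, H–H eclipsed; 11.8 + 5.8 + 4.4 = 22.0 kJ/mol.
CN at 60° (staggered): Ph–CN gauche; 3.4 = 3.4 kJ/mol.
CN at 120° (eclipsed): Ph–H eclipsed, H–CN eclipsed, H–Cl eclipsed; 7.8 + 4.8 + 5.8 = 18.4 kJ/mol.
CN at 180° (staggered): Ph–Cl gauche; 3.7 = 3.7 kJ/mol.
CN at 240° (eclipsed): Ph–Cl eclipsed, H–H eclipsed, H–CN eclipsed; 11.7 + 4.4 + 4.8 = 20.9 kJ/mol.
CN at 300° (staggered): Ph–CN gauche, Ph–Cl gauche; 3.4 + 3.7 = 7.1 kJ/mol.
The maximum (22.0 kJ/mol) occurs with CN at 0°.

0°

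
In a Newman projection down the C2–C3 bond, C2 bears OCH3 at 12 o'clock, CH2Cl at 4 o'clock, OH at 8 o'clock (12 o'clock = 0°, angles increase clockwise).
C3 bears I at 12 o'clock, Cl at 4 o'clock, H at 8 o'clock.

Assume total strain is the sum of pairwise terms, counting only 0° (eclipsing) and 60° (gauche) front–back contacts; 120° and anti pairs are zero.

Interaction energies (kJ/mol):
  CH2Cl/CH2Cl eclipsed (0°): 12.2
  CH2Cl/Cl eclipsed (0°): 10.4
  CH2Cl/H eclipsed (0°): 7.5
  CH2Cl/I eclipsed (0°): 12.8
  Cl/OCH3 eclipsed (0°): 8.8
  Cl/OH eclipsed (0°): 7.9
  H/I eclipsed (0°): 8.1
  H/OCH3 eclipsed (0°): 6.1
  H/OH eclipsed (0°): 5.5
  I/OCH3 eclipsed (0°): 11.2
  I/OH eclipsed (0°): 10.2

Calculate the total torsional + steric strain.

27.1 kJ/mol

This conformer (eclipsed): OCH3–I eclipsed, CH2Cl–Cl eclipsed, OH–H eclipsed; 11.2 + 10.4 + 5.5 = 27.1 kJ/mol.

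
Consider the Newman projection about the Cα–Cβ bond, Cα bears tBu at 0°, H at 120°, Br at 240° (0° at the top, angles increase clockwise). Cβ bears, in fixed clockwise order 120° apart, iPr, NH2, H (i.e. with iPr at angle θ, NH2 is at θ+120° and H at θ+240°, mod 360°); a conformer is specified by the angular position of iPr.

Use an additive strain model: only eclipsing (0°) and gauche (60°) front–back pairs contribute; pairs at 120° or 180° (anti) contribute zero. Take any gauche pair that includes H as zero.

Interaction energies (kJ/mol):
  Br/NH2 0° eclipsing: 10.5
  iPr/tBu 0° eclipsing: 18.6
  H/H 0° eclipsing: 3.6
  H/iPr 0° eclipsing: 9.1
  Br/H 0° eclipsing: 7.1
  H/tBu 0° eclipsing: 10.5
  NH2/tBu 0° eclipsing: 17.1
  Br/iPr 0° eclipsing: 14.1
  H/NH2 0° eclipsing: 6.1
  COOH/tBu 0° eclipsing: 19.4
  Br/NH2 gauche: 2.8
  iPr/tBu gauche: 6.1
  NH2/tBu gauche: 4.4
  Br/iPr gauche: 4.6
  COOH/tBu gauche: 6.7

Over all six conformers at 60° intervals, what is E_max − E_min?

25.9 kJ/mol

iPr at 0° (eclipsed): tBu–iPr eclipsed, H–NH2 eclipsed, Br–H eclipsed; 18.6 + 6.1 + 7.1 = 31.8 kJ/mol.
iPr at 60° (staggered): tBu–iPr gauche, Br–NH2 gauche; 6.1 + 2.8 = 8.9 kJ/mol.
iPr at 120° (eclipsed): tBu–H eclipsed, H–iPr eclipsed, Br–NH2 eclipsed; 10.5 + 9.1 + 10.5 = 30.1 kJ/mol.
iPr at 180° (staggered): tBu–NH2 gauche, Br–iPr gauche, Br–NH2 gauche; 4.4 + 4.6 + 2.8 = 11.8 kJ/mol.
iPr at 240° (eclipsed): tBu–NH2 eclipsed, H–H eclipsed, Br–iPr eclipsed; 17.1 + 3.6 + 14.1 = 34.8 kJ/mol.
iPr at 300° (staggered): tBu–iPr gauche, tBu–NH2 gauche, Br–iPr gauche; 6.1 + 4.4 + 4.6 = 15.1 kJ/mol.
Max at 240° (34.8 kJ/mol), min at 60° (8.9 kJ/mol); barrier = 25.9 kJ/mol.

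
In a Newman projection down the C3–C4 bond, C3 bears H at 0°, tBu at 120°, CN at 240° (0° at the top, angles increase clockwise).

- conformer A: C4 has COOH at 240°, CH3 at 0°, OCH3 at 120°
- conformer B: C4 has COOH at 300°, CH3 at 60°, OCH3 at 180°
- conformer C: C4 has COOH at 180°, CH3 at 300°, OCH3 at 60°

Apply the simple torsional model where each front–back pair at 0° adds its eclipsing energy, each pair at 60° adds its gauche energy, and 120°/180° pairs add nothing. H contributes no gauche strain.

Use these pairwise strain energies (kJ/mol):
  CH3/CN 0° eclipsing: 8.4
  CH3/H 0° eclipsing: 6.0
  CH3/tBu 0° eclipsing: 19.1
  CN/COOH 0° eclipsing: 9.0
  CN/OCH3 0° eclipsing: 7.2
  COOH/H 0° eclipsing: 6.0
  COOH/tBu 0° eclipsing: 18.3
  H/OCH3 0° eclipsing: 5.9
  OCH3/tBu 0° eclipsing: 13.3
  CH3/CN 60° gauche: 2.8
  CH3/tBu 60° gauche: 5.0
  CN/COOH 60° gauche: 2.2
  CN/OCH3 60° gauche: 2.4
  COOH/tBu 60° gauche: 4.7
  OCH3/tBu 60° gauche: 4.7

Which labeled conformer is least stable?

A (eclipsed): H–CH3 eclipsed, tBu–OCH3 eclipsed, CN–COOH eclipsed; 6.0 + 13.3 + 9.0 = 28.3 kJ/mol.
B (staggered): tBu–CH3 gauche, tBu–OCH3 gauche, CN–COOH gauche, CN–OCH3 gauche; 5.0 + 4.7 + 2.2 + 2.4 = 14.3 kJ/mol.
C (staggered): tBu–COOH gauche, tBu–OCH3 gauche, CN–COOH gauche, CN–CH3 gauche; 4.7 + 4.7 + 2.2 + 2.8 = 14.4 kJ/mol.
A has the highest total (28.3 kJ/mol).

A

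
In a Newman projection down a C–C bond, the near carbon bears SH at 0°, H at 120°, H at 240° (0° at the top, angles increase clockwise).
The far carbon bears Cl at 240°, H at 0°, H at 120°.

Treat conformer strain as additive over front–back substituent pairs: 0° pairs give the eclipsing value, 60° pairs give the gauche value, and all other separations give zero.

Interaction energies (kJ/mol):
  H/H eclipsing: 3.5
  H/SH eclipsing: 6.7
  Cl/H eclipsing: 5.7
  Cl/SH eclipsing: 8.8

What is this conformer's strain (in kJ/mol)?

This conformer (eclipsed): SH(0°)/H(0°) eclipsed 6.7; H(120°)/H(120°) eclipsed 3.5; H(240°)/Cl(240°) eclipsed 5.7 → 15.9 kJ/mol.

15.9 kJ/mol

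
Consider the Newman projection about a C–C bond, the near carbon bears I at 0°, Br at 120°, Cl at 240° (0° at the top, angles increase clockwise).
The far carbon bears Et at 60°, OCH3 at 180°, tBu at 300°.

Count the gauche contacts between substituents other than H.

Non-H gauche pairs: I(0°)/Et(60°); I(0°)/tBu(300°); Br(120°)/Et(60°); Br(120°)/OCH3(180°); Cl(240°)/OCH3(180°); Cl(240°)/tBu(300°) — 6 interactions.

6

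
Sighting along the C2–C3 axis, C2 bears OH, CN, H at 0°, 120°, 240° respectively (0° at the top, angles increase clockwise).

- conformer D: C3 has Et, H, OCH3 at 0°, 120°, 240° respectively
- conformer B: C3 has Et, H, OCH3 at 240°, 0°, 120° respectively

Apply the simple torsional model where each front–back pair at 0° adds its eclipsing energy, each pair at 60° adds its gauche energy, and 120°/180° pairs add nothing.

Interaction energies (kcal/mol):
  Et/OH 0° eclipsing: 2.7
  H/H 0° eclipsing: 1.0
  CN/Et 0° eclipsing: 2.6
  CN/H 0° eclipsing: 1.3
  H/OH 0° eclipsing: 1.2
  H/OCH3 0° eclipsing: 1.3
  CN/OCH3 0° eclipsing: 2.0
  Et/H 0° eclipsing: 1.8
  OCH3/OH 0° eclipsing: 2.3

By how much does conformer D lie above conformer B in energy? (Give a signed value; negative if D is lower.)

D (eclipsed): OH(0°)/Et(0°) eclipsed 2.7; CN(120°)/H(120°) eclipsed 1.3; H(240°)/OCH3(240°) eclipsed 1.3 → 5.3 kcal/mol.
B (eclipsed): OH(0°)/H(0°) eclipsed 1.2; CN(120°)/OCH3(120°) eclipsed 2.0; H(240°)/Et(240°) eclipsed 1.8 → 5.0 kcal/mol.
E(D) − E(B) = 5.3 − 5.0 = +0.3 kcal/mol.

+0.3 kcal/mol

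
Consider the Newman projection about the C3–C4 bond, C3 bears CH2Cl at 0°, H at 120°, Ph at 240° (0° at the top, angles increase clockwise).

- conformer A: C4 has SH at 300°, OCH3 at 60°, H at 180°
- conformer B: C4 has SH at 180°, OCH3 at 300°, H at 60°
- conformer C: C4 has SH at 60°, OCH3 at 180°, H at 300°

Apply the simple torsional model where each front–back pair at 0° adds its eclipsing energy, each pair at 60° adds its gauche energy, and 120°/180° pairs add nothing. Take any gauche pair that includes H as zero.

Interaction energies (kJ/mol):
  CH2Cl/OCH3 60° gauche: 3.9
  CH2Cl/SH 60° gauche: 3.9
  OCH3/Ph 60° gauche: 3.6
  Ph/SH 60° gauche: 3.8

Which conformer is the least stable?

A (staggered): CH2Cl(0°)/SH(300°) gauche 3.9; CH2Cl(0°)/OCH3(60°) gauche 3.9; Ph(240°)/SH(300°) gauche 3.8 → 11.6 kJ/mol.
B (staggered): CH2Cl(0°)/OCH3(300°) gauche 3.9; Ph(240°)/SH(180°) gauche 3.8; Ph(240°)/OCH3(300°) gauche 3.6 → 11.3 kJ/mol.
C (staggered): CH2Cl(0°)/SH(60°) gauche 3.9; Ph(240°)/OCH3(180°) gauche 3.6 → 7.5 kJ/mol.
A has the highest total (11.6 kJ/mol).

A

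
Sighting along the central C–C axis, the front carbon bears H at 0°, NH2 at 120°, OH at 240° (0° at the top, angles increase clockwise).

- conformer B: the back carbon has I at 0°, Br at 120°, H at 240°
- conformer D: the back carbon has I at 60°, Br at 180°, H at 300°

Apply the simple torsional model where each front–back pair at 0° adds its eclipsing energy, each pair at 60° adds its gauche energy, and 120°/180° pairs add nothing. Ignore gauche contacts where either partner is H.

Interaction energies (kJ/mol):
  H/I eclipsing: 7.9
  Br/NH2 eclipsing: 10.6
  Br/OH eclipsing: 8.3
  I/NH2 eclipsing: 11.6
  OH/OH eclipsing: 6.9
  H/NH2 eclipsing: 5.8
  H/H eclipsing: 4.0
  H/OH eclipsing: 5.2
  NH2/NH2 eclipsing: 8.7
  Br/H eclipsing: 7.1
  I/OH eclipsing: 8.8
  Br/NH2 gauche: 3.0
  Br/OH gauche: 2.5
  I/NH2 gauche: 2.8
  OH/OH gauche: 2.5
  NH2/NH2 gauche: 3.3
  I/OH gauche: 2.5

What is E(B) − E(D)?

B (eclipsed): H–I eclipsed, NH2–Br eclipsed, OH–H eclipsed; 7.9 + 10.6 + 5.2 = 23.7 kJ/mol.
D (staggered): NH2–I gauche, NH2–Br gauche, OH–Br gauche; 2.8 + 3.0 + 2.5 = 8.3 kJ/mol.
E(B) − E(D) = 23.7 − 8.3 = +15.4 kJ/mol.

+15.4 kJ/mol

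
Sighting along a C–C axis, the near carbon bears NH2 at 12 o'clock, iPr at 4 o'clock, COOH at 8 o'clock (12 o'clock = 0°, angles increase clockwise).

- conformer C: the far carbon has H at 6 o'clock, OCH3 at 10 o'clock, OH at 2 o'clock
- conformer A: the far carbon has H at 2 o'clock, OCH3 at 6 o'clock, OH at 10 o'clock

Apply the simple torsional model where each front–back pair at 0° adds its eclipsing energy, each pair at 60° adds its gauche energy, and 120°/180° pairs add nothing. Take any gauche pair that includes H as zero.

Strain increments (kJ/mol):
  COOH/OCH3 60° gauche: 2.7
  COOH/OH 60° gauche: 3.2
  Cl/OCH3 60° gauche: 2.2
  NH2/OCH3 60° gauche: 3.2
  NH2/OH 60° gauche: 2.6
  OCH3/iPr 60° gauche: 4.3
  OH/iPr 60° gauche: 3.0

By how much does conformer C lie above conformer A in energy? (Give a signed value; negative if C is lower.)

C is staggered. NH2 at 0° is gauche with OCH3 at 300° (3.2); NH2 at 0° is gauche with OH at 60° (2.6); iPr at 120° is gauche with OH at 60° (3.0); COOH at 240° is gauche with OCH3 at 300° (2.7). Total 11.5 kJ/mol.
A is staggered. NH2 at 0° is gauche with OH at 300° (2.6); iPr at 120° is gauche with OCH3 at 180° (4.3); COOH at 240° is gauche with OCH3 at 180° (2.7); COOH at 240° is gauche with OH at 300° (3.2). Total 12.8 kJ/mol.
E(C) − E(A) = 11.5 − 12.8 = -1.3 kJ/mol.

-1.3 kJ/mol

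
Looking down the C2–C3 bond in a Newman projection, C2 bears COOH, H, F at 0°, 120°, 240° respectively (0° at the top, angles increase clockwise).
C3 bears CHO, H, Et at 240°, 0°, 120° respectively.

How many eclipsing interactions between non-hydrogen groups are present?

1

Non-H eclipsing pairs: F(240°)/CHO(240°) — 1 interaction.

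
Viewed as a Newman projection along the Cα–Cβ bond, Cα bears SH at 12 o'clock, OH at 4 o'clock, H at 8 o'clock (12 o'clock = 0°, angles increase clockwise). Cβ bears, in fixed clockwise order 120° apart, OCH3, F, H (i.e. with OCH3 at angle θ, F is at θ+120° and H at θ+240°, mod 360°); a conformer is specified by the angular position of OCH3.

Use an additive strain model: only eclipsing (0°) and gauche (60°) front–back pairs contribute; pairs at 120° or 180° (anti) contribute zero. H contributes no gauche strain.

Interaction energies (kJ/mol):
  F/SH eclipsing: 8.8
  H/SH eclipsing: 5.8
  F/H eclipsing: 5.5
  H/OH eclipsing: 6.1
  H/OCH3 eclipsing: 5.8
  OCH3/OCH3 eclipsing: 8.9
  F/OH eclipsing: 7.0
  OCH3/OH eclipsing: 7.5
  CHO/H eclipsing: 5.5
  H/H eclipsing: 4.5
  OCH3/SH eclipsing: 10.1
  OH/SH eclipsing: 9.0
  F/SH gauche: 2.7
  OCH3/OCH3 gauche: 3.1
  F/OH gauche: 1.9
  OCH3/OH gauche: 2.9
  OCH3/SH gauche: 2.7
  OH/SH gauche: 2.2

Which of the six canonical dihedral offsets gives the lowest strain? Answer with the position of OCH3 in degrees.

OCH3 at 0° (eclipsed): SH(0°)/OCH3(0°) eclipsed 10.1; OH(120°)/F(120°) eclipsed 7.0; H(240°)/H(240°) eclipsed 4.5 → 21.6 kJ/mol.
OCH3 at 60° (staggered): SH(0°)/OCH3(60°) gauche 2.7; OH(120°)/OCH3(60°) gauche 2.9; OH(120°)/F(180°) gauche 1.9 → 7.5 kJ/mol.
OCH3 at 120° (eclipsed): SH(0°)/H(0°) eclipsed 5.8; OH(120°)/OCH3(120°) eclipsed 7.5; H(240°)/F(240°) eclipsed 5.5 → 18.8 kJ/mol.
OCH3 at 180° (staggered): SH(0°)/F(300°) gauche 2.7; OH(120°)/OCH3(180°) gauche 2.9 → 5.6 kJ/mol.
OCH3 at 240° (eclipsed): SH(0°)/F(0°) eclipsed 8.8; OH(120°)/H(120°) eclipsed 6.1; H(240°)/OCH3(240°) eclipsed 5.8 → 20.7 kJ/mol.
OCH3 at 300° (staggered): SH(0°)/OCH3(300°) gauche 2.7; SH(0°)/F(60°) gauche 2.7; OH(120°)/F(60°) gauche 1.9 → 7.3 kJ/mol.
The minimum (5.6 kJ/mol) occurs with OCH3 at 180°.

180°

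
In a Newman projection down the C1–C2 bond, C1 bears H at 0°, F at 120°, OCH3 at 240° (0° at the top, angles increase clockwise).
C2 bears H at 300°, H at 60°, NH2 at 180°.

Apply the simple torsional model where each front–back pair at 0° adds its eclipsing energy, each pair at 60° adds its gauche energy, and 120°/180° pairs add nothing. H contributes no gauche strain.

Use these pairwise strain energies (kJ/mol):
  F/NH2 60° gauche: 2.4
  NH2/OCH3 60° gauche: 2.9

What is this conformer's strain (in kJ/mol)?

5.3 kJ/mol

This conformer (staggered): F–NH2 gauche, OCH3–NH2 gauche; 2.4 + 2.9 = 5.3 kJ/mol.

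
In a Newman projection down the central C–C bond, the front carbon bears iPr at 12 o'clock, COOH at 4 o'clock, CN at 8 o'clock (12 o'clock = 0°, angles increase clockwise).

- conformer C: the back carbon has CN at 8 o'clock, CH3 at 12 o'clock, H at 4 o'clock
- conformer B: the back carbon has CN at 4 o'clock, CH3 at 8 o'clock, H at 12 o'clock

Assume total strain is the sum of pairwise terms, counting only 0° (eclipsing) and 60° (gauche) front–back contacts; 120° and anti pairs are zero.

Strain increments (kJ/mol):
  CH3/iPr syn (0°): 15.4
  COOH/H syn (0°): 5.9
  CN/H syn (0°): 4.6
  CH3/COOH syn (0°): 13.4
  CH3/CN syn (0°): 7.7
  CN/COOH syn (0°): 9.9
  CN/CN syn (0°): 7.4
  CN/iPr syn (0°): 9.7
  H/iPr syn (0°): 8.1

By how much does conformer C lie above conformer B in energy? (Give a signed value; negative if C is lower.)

+3.0 kJ/mol

C is eclipsed. iPr at 0° is eclipsed with CH3 at 0° (15.4); COOH at 120° is eclipsed with H at 120° (5.9); CN at 240° is eclipsed with CN at 240° (7.4). Total 28.7 kJ/mol.
B is eclipsed. iPr at 0° is eclipsed with H at 0° (8.1); COOH at 120° is eclipsed with CN at 120° (9.9); CN at 240° is eclipsed with CH3 at 240° (7.7). Total 25.7 kJ/mol.
E(C) − E(B) = 28.7 − 25.7 = +3.0 kJ/mol.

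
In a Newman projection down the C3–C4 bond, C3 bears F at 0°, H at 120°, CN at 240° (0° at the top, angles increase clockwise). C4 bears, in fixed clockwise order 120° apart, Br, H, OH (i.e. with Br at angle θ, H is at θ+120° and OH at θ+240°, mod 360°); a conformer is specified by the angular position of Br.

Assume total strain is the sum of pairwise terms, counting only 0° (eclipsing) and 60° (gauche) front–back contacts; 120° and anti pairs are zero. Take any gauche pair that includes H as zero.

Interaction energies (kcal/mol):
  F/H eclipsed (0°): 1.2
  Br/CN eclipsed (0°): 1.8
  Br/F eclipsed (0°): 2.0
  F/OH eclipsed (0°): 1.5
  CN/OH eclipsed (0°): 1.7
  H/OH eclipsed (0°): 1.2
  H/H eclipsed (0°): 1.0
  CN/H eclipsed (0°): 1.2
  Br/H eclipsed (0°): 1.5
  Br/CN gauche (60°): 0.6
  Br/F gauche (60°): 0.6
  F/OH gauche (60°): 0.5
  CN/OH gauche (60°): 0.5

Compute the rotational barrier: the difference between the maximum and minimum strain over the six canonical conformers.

3.6 kcal/mol

Br at 0° (eclipsed): F(0°)/Br(0°) eclipsed 2.0; H(120°)/H(120°) eclipsed 1.0; CN(240°)/OH(240°) eclipsed 1.7 → 4.7 kcal/mol.
Br at 60° (staggered): F(0°)/Br(60°) gauche 0.6; F(0°)/OH(300°) gauche 0.5; CN(240°)/OH(300°) gauche 0.5 → 1.6 kcal/mol.
Br at 120° (eclipsed): F(0°)/OH(0°) eclipsed 1.5; H(120°)/Br(120°) eclipsed 1.5; CN(240°)/H(240°) eclipsed 1.2 → 4.2 kcal/mol.
Br at 180° (staggered): F(0°)/OH(60°) gauche 0.5; CN(240°)/Br(180°) gauche 0.6 → 1.1 kcal/mol.
Br at 240° (eclipsed): F(0°)/H(0°) eclipsed 1.2; H(120°)/OH(120°) eclipsed 1.2; CN(240°)/Br(240°) eclipsed 1.8 → 4.2 kcal/mol.
Br at 300° (staggered): F(0°)/Br(300°) gauche 0.6; CN(240°)/Br(300°) gauche 0.6; CN(240°)/OH(180°) gauche 0.5 → 1.7 kcal/mol.
Max at 0° (4.7 kcal/mol), min at 180° (1.1 kcal/mol); barrier = 3.6 kcal/mol.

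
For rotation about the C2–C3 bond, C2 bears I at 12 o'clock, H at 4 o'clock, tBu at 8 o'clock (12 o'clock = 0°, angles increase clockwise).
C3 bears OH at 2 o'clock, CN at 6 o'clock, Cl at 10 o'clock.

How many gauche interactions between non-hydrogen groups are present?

Non-H gauche pairs: I(0°)/OH(60°); I(0°)/Cl(300°); tBu(240°)/CN(180°); tBu(240°)/Cl(300°) — 4 interactions.

4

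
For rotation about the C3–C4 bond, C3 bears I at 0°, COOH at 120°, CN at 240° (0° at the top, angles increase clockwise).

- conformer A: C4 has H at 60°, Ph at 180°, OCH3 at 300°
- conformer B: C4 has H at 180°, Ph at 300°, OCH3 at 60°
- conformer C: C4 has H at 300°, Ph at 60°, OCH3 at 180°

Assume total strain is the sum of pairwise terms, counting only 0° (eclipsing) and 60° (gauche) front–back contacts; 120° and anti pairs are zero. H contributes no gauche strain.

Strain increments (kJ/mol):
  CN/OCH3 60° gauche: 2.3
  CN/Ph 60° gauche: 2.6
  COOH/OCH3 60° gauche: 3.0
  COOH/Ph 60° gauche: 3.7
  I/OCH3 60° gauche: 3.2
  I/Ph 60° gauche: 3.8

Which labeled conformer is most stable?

A

A (staggered): I–OCH3 gauche, COOH–Ph gauche, CN–Ph gauche, CN–OCH3 gauche; 3.2 + 3.7 + 2.6 + 2.3 = 11.8 kJ/mol.
B (staggered): I–Ph gauche, I–OCH3 gauche, COOH–OCH3 gauche, CN–Ph gauche; 3.8 + 3.2 + 3.0 + 2.6 = 12.6 kJ/mol.
C (staggered): I–Ph gauche, COOH–Ph gauche, COOH–OCH3 gauche, CN–OCH3 gauche; 3.8 + 3.7 + 3.0 + 2.3 = 12.8 kJ/mol.
A has the lowest total (11.8 kJ/mol).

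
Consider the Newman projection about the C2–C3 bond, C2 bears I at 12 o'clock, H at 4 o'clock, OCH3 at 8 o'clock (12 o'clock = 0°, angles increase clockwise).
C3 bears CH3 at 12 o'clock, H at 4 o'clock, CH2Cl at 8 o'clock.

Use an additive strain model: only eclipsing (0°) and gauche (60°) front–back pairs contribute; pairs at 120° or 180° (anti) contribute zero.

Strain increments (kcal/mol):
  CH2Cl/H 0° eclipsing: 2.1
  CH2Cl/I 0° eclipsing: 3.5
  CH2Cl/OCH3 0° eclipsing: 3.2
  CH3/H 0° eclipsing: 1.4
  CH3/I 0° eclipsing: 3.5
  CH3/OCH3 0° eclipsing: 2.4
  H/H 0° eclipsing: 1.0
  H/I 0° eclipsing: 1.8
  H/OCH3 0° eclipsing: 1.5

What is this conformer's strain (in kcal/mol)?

7.7 kcal/mol

This conformer (eclipsed): I–CH3 eclipsed, H–H eclipsed, OCH3–CH2Cl eclipsed; 3.5 + 1.0 + 3.2 = 7.7 kcal/mol.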